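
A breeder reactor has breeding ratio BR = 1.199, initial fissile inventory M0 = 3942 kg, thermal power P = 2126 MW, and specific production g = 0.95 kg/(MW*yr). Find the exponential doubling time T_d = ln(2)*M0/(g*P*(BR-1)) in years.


Breeding gain G = BR - 1 = 1.199 - 1 = 0.199
Fissile production rate = g * P * G = 0.95 * 2126 * 0.199 = 401.9203 kg/yr
T_d = ln(2) * M0 / (g * P * G)
T_d = ln(2) * 3942 / 401.9203 = 6.7983 yr

6.7983


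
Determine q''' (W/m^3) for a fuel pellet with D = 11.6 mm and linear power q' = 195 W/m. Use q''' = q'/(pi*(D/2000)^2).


r = D / 2 / 1000 = 11.6 / 2 / 1000 = 0.0058 m
q''' = q' / (pi * r^2)
q''' = 195 / (pi * 0.0058^2)
q''' = 1.8451e+06 W/m^3

1.8451e+06


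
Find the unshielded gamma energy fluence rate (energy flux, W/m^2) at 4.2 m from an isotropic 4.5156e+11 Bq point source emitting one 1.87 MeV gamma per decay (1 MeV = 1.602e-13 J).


psi = A * E * 1.602e-13 / (4*pi*r^2)
psi = 4.5156e+11 * 1.87 * 1.602e-13 / (4*pi*4.2^2)
psi = 6.1025e-04 W/m^2

6.1025e-04


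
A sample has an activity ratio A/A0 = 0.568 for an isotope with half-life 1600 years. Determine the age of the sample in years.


lambda = ln(2) / t_half = ln(2) / 1600 = 4.332170e-04 /yr
t = -ln(A/A0) / lambda
t = -ln(0.568) / 4.332170e-04
t = 1305.7 yr

1305.7


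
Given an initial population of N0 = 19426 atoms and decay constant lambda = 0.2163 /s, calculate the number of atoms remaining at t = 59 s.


N = N0 * exp(-lambda * t)
N = 19426 * exp(-0.2163 * 59)
N = 0.055725

0.055725


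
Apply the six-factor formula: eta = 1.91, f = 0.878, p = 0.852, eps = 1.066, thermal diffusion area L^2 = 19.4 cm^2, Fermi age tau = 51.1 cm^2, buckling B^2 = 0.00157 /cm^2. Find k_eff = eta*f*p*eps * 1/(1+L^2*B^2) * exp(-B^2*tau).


k_inf = eta*f*p*eps = 1.91*0.878*0.852*1.066 = 1.523087
P_TNL = 1/(1 + L^2*B^2) = 1/(1 + 19.4*0.00157) = 0.9704423
P_FNL = exp(-B^2*tau) = exp(-0.00157*51.1) = 0.9229068
k_eff = k_inf * P_TNL * P_FNL = 1.523087 * 0.9704423 * 0.9229068
k_eff = 1.3641

1.3641


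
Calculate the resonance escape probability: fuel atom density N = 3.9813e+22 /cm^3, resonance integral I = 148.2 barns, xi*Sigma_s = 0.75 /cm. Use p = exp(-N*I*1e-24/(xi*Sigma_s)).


p = exp(-N * I * 1e-24 / (xi*Sigma_s))
p = exp(-3.9813e+22 * 148.2 * 1e-24 / 0.75)
p = 3.8316e-04

3.8316e-04


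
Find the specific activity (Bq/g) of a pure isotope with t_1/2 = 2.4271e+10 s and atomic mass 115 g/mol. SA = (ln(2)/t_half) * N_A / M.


lambda = ln(2) / t_half = ln(2) / 2.4271e+10 = 2.855866e-11 /s
SA = lambda * N_A / M
SA = 2.855866e-11 * 6.022e23 / 115
SA = 1.4955e+11 Bq/g

1.4955e+11


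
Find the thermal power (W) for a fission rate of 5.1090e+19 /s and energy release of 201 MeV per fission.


P = fission_rate * E_MeV * 1.602e-13
P = 5.1090e+19 * 201 * 1.602e-13
P = 1.6451e+09 W

1.6451e+09


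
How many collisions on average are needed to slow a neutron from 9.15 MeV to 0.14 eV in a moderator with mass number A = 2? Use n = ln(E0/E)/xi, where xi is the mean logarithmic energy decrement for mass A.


xi = 1 + (A-1)^2/(2A)*ln((A-1)/(A+1)) = 0.7253469 (for A = 2)
n = ln(E0/E) / xi
n = ln(9.15e6 / 0.14) / 0.7253469
n = ln(6.535714e+07) / 0.7253469 = 24.809

24.809


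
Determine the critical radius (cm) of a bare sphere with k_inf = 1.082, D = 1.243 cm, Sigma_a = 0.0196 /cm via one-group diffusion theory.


L^2 = D / Sigma_a = 1.243 / 0.0196 = 63.41837 cm^2
B_m^2 = (k_inf - 1) / L^2 = (1.082 - 1) / 63.41837 = 0.001293001 /cm^2
For a bare sphere: B_g = pi/R, so R_c = pi / sqrt(B_m^2)
R_c = pi / sqrt(0.001293001) = 87.368 cm

87.368


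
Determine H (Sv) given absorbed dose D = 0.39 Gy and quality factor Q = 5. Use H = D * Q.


H = D * Q
H = 0.39 * 5
H = 1.9500 Sv

1.9500


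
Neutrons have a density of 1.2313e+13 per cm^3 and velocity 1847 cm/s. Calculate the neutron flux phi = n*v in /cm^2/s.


phi = n * v
phi = 1.2313e+13 * 1847
phi = 2.2742e+16 /cm^2/s

2.2742e+16


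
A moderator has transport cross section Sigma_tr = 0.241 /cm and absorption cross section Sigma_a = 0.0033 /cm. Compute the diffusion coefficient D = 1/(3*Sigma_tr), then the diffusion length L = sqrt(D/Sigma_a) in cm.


D = 1 / (3 * Sigma_tr) = 1 / (3 * 0.241) = 1.383126 cm
L = sqrt(D / Sigma_a)
L = sqrt(1.383126 / 0.0033)
L = 20.473 cm

20.473


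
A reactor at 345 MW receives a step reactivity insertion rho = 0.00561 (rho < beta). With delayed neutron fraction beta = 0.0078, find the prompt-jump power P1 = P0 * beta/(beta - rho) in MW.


P1/P0 = beta / (beta - rho)
P1/P0 = 0.0078 / (0.0078 - 0.00561) = 3.561644
P1 = 345 * 3.561644 = 1228.8 MW

1228.8


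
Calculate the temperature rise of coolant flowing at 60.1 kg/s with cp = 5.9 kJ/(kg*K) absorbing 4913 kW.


dT = Q / (m_dot * cp)
dT = 4913 / (60.1 * 5.9)
dT = 13.855 C

13.855


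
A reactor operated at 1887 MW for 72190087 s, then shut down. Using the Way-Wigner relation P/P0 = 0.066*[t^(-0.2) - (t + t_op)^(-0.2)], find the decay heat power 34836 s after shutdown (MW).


P/P0 = 0.066 * [t^(-0.2) - (t + t_op)^(-0.2)]
P/P0 = 0.066 * [34836^(-0.2) - (34836 + 72190087)^(-0.2)]
P/P0 = 0.066 * [0.1234794 - 0.02680789] = 0.006380320
P = 1887 * 0.006380320 = 12.040 MW

12.040


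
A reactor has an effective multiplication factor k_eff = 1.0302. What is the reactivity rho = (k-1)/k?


rho = (k_eff - 1) / k_eff
rho = (1.0302 - 1) / 1.0302
rho = 0.029315

0.029315


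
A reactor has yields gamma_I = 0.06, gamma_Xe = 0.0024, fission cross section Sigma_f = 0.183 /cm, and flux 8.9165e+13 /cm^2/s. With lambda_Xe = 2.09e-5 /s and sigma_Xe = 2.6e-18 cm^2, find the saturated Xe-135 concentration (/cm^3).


Xe_eq = (gamma_I + gamma_Xe) * Sigma_f * phi / (lambda_Xe + sigma_Xe * phi)
Numerator = (0.06 + 0.0024) * 0.183 * 8.9165e+13 = 1.018193e+12
Denominator = 2.09e-5 + 2.6e-18 * 8.9165e+13 = 2.527290e-04
Xe_eq = 1.018193e+12 / 2.527290e-04 = 4.0288e+15 /cm^3

4.0288e+15


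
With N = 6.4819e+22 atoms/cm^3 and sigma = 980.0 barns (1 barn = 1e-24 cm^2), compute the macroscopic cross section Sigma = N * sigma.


Sigma = N * sigma_barns * 1e-24
Sigma = 6.4819e+22 * 980.0 * 1e-24
Sigma = 63.523 /cm

63.523


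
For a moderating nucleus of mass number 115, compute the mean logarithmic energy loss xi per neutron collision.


xi = 1 + (A-1)^2/(2A) * ln((A-1)/(A+1))
xi = 1 + (115-1)^2/(2*115) * ln((115-1)/(115 +1))
xi = 0.017291

0.017291


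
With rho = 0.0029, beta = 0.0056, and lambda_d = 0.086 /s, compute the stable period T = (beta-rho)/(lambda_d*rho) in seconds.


T = (beta - rho) / (lambda_d * rho)
T = (0.0056 - 0.0029) / (0.086 * 0.0029)
T = 10.826 s

10.826


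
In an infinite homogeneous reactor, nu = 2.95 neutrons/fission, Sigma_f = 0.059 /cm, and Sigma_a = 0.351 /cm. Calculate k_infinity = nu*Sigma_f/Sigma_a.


k_inf = nu * Sigma_f / Sigma_a
k_inf = 2.95 * 0.059 / 0.351
k_inf = 0.49587

0.49587


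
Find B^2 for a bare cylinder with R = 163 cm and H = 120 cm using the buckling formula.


B^2 = (2.405/R)^2 + (pi/H)^2
B^2 = (2.405/163)^2 + (pi/120)^2
B^2 = 9.0309e-04 /cm^2

9.0309e-04


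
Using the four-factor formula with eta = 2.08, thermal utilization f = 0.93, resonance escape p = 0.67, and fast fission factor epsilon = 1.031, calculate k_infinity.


k_inf = eta * f * p * epsilon
k_inf = 2.08 * 0.93 * 0.67 * 1.031
k_inf = 1.3362

1.3362


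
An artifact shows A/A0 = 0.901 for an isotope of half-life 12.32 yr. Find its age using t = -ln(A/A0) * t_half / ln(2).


lambda = ln(2) / t_half = ln(2) / 12.32 = 0.05626195 /yr
t = -ln(A/A0) / lambda
t = -ln(0.901) / 0.05626195
t = 1.8529 yr

1.8529


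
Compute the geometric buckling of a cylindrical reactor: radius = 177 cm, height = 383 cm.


B^2 = (2.405/R)^2 + (pi/H)^2
B^2 = (2.405/177)^2 + (pi/383)^2
B^2 = 2.5190e-04 /cm^2

2.5190e-04


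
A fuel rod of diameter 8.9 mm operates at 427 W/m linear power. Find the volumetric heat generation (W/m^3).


r = D / 2 / 1000 = 8.9 / 2 / 1000 = 0.00445 m
q''' = q' / (pi * r^2)
q''' = 427 / (pi * 0.00445^2)
q''' = 6.8637e+06 W/m^3

6.8637e+06


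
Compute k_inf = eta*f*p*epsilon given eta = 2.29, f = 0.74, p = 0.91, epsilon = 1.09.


k_inf = eta * f * p * epsilon
k_inf = 2.29 * 0.74 * 0.91 * 1.09
k_inf = 1.6809

1.6809


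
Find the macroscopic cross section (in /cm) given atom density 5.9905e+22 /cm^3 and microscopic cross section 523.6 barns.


Sigma = N * sigma_barns * 1e-24
Sigma = 5.9905e+22 * 523.6 * 1e-24
Sigma = 31.366 /cm

31.366


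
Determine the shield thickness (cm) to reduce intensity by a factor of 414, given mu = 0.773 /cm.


x = ln(factor) / mu
x = ln(414) / 0.773
x = 7.7954 cm

7.7954


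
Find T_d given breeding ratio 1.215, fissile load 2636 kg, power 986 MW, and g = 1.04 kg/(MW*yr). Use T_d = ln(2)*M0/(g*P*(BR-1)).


Breeding gain G = BR - 1 = 1.215 - 1 = 0.215
Fissile production rate = g * P * G = 1.04 * 986 * 0.215 = 220.4696 kg/yr
T_d = ln(2) * M0 / (g * P * G)
T_d = ln(2) * 2636 / 220.4696 = 8.2875 yr

8.2875


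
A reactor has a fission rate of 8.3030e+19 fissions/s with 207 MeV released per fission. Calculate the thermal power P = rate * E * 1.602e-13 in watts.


P = fission_rate * E_MeV * 1.602e-13
P = 8.3030e+19 * 207 * 1.602e-13
P = 2.7534e+09 W

2.7534e+09


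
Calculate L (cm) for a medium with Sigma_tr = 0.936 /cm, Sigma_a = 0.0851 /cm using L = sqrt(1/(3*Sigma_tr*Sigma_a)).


D = 1 / (3 * Sigma_tr) = 1 / (3 * 0.936) = 0.3561254 cm
L = sqrt(D / Sigma_a)
L = sqrt(0.3561254 / 0.0851)
L = 2.0457 cm

2.0457


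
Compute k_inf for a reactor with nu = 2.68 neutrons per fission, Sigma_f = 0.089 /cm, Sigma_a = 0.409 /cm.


k_inf = nu * Sigma_f / Sigma_a
k_inf = 2.68 * 0.089 / 0.409
k_inf = 0.58318

0.58318


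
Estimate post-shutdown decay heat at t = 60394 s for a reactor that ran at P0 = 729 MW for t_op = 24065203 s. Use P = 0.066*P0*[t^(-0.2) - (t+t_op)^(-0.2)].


P/P0 = 0.066 * [t^(-0.2) - (t + t_op)^(-0.2)]
P/P0 = 0.066 * [60394^(-0.2) - (60394 + 24065203)^(-0.2)]
P/P0 = 0.066 * [0.1106117 - 0.03338139] = 0.005097200
P = 729 * 0.005097200 = 3.7159 MW

3.7159


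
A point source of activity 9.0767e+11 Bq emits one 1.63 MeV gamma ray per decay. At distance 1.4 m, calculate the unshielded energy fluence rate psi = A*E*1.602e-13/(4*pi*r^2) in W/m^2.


psi = A * E * 1.602e-13 / (4*pi*r^2)
psi = 9.0767e+11 * 1.63 * 1.602e-13 / (4*pi*1.4^2)
psi = 0.0096230 W/m^2

0.0096230


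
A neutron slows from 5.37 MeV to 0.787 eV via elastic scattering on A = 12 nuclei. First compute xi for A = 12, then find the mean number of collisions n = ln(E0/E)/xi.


xi = 1 + (A-1)^2/(2A)*ln((A-1)/(A+1)) = 0.1577690 (for A = 12)
n = ln(E0/E) / xi
n = ln(5.37e6 / 0.787) / 0.1577690
n = ln(6.823380e+06) / 0.1577690 = 99.740

99.740


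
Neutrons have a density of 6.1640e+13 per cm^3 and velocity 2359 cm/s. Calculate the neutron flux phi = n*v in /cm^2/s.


phi = n * v
phi = 6.1640e+13 * 2359
phi = 1.4541e+17 /cm^2/s

1.4541e+17


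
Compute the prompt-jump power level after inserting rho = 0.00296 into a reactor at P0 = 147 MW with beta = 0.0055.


P1/P0 = beta / (beta - rho)
P1/P0 = 0.0055 / (0.0055 - 0.00296) = 2.165354
P1 = 147 * 2.165354 = 318.31 MW

318.31


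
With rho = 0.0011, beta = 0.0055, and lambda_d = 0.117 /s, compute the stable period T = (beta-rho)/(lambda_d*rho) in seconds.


T = (beta - rho) / (lambda_d * rho)
T = (0.0055 - 0.0011) / (0.117 * 0.0011)
T = 34.188 s

34.188


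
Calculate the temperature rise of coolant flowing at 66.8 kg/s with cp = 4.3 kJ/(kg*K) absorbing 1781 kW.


dT = Q / (m_dot * cp)
dT = 1781 / (66.8 * 4.3)
dT = 6.2004 C

6.2004


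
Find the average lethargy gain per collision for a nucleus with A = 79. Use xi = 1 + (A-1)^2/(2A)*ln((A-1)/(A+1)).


xi = 1 + (A-1)^2/(2A) * ln((A-1)/(A+1))
xi = 1 + (79-1)^2/(2*79) * ln((79-1)/(79 +1))
xi = 0.025104

0.025104


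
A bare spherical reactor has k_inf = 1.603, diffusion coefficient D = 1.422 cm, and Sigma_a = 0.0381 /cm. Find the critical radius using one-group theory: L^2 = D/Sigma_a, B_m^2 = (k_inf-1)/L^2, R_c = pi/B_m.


L^2 = D / Sigma_a = 1.422 / 0.0381 = 37.32283 cm^2
B_m^2 = (k_inf - 1) / L^2 = (1.603 - 1) / 37.32283 = 0.01615633 /cm^2
For a bare sphere: B_g = pi/R, so R_c = pi / sqrt(B_m^2)
R_c = pi / sqrt(0.01615633) = 24.716 cm

24.716


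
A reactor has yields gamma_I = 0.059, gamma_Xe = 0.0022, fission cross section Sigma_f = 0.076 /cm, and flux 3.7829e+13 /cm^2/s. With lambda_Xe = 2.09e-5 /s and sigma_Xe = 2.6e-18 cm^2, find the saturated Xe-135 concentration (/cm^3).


Xe_eq = (gamma_I + gamma_Xe) * Sigma_f * phi / (lambda_Xe + sigma_Xe * phi)
Numerator = (0.059 + 0.0022) * 0.076 * 3.7829e+13 = 1.759502e+11
Denominator = 2.09e-5 + 2.6e-18 * 3.7829e+13 = 1.192554e-04
Xe_eq = 1.759502e+11 / 1.192554e-04 = 1.4754e+15 /cm^3

1.4754e+15


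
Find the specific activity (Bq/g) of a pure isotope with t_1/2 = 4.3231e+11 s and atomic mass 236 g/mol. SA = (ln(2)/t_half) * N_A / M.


lambda = ln(2) / t_half = ln(2) / 4.3231e+11 = 1.603357e-12 /s
SA = lambda * N_A / M
SA = 1.603357e-12 * 6.022e23 / 236
SA = 4.0913e+09 Bq/g

4.0913e+09


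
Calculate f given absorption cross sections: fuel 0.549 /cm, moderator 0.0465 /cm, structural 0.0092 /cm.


f = Sigma_a_fuel / (Sigma_a_fuel + Sigma_a_mod + Sigma_a_other)
f = 0.549 / (0.549 + 0.0465 + 0.0092)
f = 0.90789

0.90789


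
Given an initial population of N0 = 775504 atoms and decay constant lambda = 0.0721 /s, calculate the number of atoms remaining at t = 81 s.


N = N0 * exp(-lambda * t)
N = 775504 * exp(-0.0721 * 81)
N = 2255.6

2255.6


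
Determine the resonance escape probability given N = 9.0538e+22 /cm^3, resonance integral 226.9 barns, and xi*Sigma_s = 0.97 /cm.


p = exp(-N * I * 1e-24 / (xi*Sigma_s))
p = exp(-9.0538e+22 * 226.9 * 1e-24 / 0.97)
p = 6.3435e-10

6.3435e-10


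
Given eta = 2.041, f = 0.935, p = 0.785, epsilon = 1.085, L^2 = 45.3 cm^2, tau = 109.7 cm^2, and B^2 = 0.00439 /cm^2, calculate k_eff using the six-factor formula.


k_inf = eta*f*p*eps = 2.041*0.935*0.785*1.085 = 1.625377
P_TNL = 1/(1 + L^2*B^2) = 1/(1 + 45.3*0.00439) = 0.8341209
P_FNL = exp(-B^2*tau) = exp(-0.00439*109.7) = 0.6178046
k_eff = k_inf * P_TNL * P_FNL = 1.625377 * 0.8341209 * 0.6178046
k_eff = 0.83760

0.83760


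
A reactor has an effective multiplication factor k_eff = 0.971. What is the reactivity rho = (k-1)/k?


rho = (k_eff - 1) / k_eff
rho = (0.971 - 1) / 0.971
rho = -0.029866

-0.029866


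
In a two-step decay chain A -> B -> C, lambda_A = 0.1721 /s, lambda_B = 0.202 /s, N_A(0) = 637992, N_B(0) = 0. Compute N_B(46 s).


N_B(t) = lambda_A * N_A0 / (lambda_B - lambda_A) * [exp(-lambda_A*t) - exp(-lambda_B*t)]
exp(-0.1721*46) = 3.646400e-04; exp(-0.202*46) = 9.215856e-05
N_B = 0.1721 * 637992 / (0.202 - 0.1721) * (3.646400e-04 - 9.215856e-05)
N_B = 1000.6

1000.6


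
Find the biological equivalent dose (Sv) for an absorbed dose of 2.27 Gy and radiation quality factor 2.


H = D * Q
H = 2.27 * 2
H = 4.5400 Sv

4.5400


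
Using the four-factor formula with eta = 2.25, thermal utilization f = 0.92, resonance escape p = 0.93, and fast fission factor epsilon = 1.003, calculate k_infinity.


k_inf = eta * f * p * epsilon
k_inf = 2.25 * 0.92 * 0.93 * 1.003
k_inf = 1.9309

1.9309


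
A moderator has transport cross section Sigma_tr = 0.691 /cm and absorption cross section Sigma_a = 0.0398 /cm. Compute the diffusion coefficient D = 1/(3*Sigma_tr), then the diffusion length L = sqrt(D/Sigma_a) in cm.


D = 1 / (3 * Sigma_tr) = 1 / (3 * 0.691) = 0.4823927 cm
L = sqrt(D / Sigma_a)
L = sqrt(0.4823927 / 0.0398)
L = 3.4814 cm

3.4814


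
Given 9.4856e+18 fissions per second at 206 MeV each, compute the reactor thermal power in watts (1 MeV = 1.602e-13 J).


P = fission_rate * E_MeV * 1.602e-13
P = 9.4856e+18 * 206 * 1.602e-13
P = 3.1304e+08 W

3.1304e+08


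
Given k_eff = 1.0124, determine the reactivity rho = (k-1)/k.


rho = (k_eff - 1) / k_eff
rho = (1.0124 - 1) / 1.0124
rho = 0.012248

0.012248


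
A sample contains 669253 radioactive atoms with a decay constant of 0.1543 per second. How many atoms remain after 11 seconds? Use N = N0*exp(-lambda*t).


N = N0 * exp(-lambda * t)
N = 669253 * exp(-0.1543 * 11)
N = 122592

122592


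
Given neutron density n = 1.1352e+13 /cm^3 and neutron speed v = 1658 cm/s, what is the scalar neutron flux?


phi = n * v
phi = 1.1352e+13 * 1658
phi = 1.8822e+16 /cm^2/s

1.8822e+16


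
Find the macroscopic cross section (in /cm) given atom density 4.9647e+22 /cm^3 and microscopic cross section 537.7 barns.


Sigma = N * sigma_barns * 1e-24
Sigma = 4.9647e+22 * 537.7 * 1e-24
Sigma = 26.695 /cm

26.695


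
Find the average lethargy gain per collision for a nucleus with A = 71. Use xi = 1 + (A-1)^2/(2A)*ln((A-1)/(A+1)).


xi = 1 + (A-1)^2/(2A) * ln((A-1)/(A+1))
xi = 1 + (71-1)^2/(2*71) * ln((71-1)/(71 +1))
xi = 0.027906

0.027906


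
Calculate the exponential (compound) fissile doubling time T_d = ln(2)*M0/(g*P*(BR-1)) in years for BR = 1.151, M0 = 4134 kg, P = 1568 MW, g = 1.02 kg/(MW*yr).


Breeding gain G = BR - 1 = 1.151 - 1 = 0.151
Fissile production rate = g * P * G = 1.02 * 1568 * 0.151 = 241.50336 kg/yr
T_d = ln(2) * M0 / (g * P * G)
T_d = ln(2) * 4134 / 241.50336 = 11.865 yr

11.865


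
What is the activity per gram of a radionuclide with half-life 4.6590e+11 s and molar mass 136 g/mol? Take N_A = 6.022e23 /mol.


lambda = ln(2) / t_half = ln(2) / 4.6590e+11 = 1.487760e-12 /s
SA = lambda * N_A / M
SA = 1.487760e-12 * 6.022e23 / 136
SA = 6.5877e+09 Bq/g

6.5877e+09


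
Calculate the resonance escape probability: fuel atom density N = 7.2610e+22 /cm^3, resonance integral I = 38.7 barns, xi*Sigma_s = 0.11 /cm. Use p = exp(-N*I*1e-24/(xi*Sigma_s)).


p = exp(-N * I * 1e-24 / (xi*Sigma_s))
p = exp(-7.2610e+22 * 38.7 * 1e-24 / 0.11)
p = 8.0486e-12

8.0486e-12


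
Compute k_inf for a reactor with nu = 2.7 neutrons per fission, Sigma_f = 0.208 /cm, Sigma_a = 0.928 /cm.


k_inf = nu * Sigma_f / Sigma_a
k_inf = 2.7 * 0.208 / 0.928
k_inf = 0.60517

0.60517


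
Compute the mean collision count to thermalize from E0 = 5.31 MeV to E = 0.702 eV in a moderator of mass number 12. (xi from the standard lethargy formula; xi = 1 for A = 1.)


xi = 1 + (A-1)^2/(2A)*ln((A-1)/(A+1)) = 0.1577690 (for A = 12)
n = ln(E0/E) / xi
n = ln(5.31e6 / 0.702) / 0.1577690
n = ln(7.564103e+06) / 0.1577690 = 100.39

100.39


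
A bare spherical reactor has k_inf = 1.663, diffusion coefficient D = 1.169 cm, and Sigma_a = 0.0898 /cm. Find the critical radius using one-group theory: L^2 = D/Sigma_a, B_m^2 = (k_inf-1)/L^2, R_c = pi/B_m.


L^2 = D / Sigma_a = 1.169 / 0.0898 = 13.01782 cm^2
B_m^2 = (k_inf - 1) / L^2 = (1.663 - 1) / 13.01782 = 0.05093019 /cm^2
For a bare sphere: B_g = pi/R, so R_c = pi / sqrt(B_m^2)
R_c = pi / sqrt(0.05093019) = 13.921 cm

13.921


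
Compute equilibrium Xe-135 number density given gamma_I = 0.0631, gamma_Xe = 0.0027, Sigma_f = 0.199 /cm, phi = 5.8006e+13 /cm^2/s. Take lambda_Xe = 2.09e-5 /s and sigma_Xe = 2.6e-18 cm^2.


Xe_eq = (gamma_I + gamma_Xe) * Sigma_f * phi / (lambda_Xe + sigma_Xe * phi)
Numerator = (0.0631 + 0.0027) * 0.199 * 5.8006e+13 = 7.595422e+11
Denominator = 2.09e-5 + 2.6e-18 * 5.8006e+13 = 1.717156e-04
Xe_eq = 7.595422e+11 / 1.717156e-04 = 4.4233e+15 /cm^3

4.4233e+15


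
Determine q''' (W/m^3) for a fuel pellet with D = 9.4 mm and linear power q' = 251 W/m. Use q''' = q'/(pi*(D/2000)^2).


r = D / 2 / 1000 = 9.4 / 2 / 1000 = 0.0047 m
q''' = q' / (pi * r^2)
q''' = 251 / (pi * 0.0047^2)
q''' = 3.6168e+06 W/m^3

3.6168e+06


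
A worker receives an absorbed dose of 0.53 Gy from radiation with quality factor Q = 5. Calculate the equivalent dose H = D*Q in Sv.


H = D * Q
H = 0.53 * 5
H = 2.6500 Sv

2.6500


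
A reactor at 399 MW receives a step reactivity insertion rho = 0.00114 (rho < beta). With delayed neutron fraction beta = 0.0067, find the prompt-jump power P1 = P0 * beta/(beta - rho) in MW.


P1/P0 = beta / (beta - rho)
P1/P0 = 0.0067 / (0.0067 - 0.00114) = 1.205036
P1 = 399 * 1.205036 = 480.81 MW

480.81


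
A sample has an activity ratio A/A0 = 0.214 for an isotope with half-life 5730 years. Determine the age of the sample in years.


lambda = ln(2) / t_half = ln(2) / 5730 = 1.209681e-04 /yr
t = -ln(A/A0) / lambda
t = -ln(0.214) / 1.209681e-04
t = 12745 yr

12745


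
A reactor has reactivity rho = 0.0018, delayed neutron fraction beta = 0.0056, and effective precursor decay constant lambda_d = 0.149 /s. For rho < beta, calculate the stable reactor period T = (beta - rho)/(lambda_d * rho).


T = (beta - rho) / (lambda_d * rho)
T = (0.0056 - 0.0018) / (0.149 * 0.0018)
T = 14.169 s

14.169


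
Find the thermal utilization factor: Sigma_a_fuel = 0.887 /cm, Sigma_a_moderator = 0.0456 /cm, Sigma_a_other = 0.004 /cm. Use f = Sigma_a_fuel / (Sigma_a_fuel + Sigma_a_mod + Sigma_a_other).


f = Sigma_a_fuel / (Sigma_a_fuel + Sigma_a_mod + Sigma_a_other)
f = 0.887 / (0.887 + 0.0456 + 0.004)
f = 0.94704

0.94704


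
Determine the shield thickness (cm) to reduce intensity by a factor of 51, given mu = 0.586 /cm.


x = ln(factor) / mu
x = ln(51) / 0.586
x = 6.7096 cm

6.7096


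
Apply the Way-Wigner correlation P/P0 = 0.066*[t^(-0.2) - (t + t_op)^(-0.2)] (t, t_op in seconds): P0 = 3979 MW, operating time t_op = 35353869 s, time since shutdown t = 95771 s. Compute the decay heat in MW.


P/P0 = 0.066 * [t^(-0.2) - (t + t_op)^(-0.2)]
P/P0 = 0.066 * [95771^(-0.2) - (95771 + 35353869)^(-0.2)]
P/P0 = 0.066 * [0.1008680 - 0.03090848] = 0.004617328
P = 3979 * 0.004617328 = 18.372 MW

18.372


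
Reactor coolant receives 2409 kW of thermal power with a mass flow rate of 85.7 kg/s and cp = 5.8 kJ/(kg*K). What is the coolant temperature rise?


dT = Q / (m_dot * cp)
dT = 2409 / (85.7 * 5.8)
dT = 4.8465 C

4.8465


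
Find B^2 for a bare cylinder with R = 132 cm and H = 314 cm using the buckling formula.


B^2 = (2.405/R)^2 + (pi/H)^2
B^2 = (2.405/132)^2 + (pi/314)^2
B^2 = 4.3206e-04 /cm^2

4.3206e-04


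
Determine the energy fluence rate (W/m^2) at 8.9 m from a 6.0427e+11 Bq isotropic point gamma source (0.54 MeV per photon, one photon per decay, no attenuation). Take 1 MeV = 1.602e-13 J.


psi = A * E * 1.602e-13 / (4*pi*r^2)
psi = 6.0427e+11 * 0.54 * 1.602e-13 / (4*pi*8.9^2)
psi = 5.2517e-05 W/m^2

5.2517e-05


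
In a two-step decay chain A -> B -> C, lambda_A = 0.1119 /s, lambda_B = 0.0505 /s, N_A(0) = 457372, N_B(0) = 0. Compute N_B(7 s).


N_B(t) = lambda_A * N_A0 / (lambda_B - lambda_A) * [exp(-lambda_A*t) - exp(-lambda_B*t)]
exp(-0.1119*7) = 0.4568958; exp(-0.0505*7) = 0.7022260
N_B = 0.1119 * 457372 / (0.0505 - 0.1119) * (0.4568958 - 0.7022260)
N_B = 204495

204495


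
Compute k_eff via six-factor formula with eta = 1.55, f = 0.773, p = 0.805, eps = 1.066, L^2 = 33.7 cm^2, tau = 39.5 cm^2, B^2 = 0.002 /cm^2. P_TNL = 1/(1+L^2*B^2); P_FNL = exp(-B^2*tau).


k_inf = eta*f*p*eps = 1.55*0.773*0.805*1.066 = 1.028168
P_TNL = 1/(1 + L^2*B^2) = 1/(1 + 33.7*0.002) = 0.9368559
P_FNL = exp(-B^2*tau) = exp(-0.002*39.5) = 0.9240399
k_eff = k_inf * P_TNL * P_FNL = 1.028168 * 0.9368559 * 0.9240399
k_eff = 0.89008

0.89008


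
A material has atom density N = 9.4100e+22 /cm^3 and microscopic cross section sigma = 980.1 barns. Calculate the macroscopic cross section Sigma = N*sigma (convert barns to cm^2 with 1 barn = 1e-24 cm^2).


Sigma = N * sigma_barns * 1e-24
Sigma = 9.4100e+22 * 980.1 * 1e-24
Sigma = 92.227 /cm

92.227


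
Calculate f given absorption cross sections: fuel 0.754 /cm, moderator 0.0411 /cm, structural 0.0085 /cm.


f = Sigma_a_fuel / (Sigma_a_fuel + Sigma_a_mod + Sigma_a_other)
f = 0.754 / (0.754 + 0.0411 + 0.0085)
f = 0.93828

0.93828


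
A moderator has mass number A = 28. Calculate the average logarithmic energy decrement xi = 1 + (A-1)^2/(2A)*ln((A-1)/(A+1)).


xi = 1 + (A-1)^2/(2A) * ln((A-1)/(A+1))
xi = 1 + (28-1)^2/(2*28) * ln((28-1)/(28 +1))
xi = 0.069757

0.069757


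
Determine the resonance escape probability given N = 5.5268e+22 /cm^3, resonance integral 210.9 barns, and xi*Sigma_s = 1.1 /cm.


p = exp(-N * I * 1e-24 / (xi*Sigma_s))
p = exp(-5.5268e+22 * 210.9 * 1e-24 / 1.1)
p = 2.5006e-05

2.5006e-05


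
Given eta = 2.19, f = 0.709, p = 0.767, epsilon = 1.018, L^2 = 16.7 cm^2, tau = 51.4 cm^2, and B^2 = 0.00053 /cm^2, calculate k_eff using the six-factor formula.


k_inf = eta*f*p*eps = 2.19*0.709*0.767*1.018 = 1.212365
P_TNL = 1/(1 + L^2*B^2) = 1/(1 + 16.7*0.00053) = 0.9912267
P_FNL = exp(-B^2*tau) = exp(-0.00053*51.4) = 0.9731257
k_eff = k_inf * P_TNL * P_FNL = 1.212365 * 0.9912267 * 0.9731257
k_eff = 1.1694

1.1694


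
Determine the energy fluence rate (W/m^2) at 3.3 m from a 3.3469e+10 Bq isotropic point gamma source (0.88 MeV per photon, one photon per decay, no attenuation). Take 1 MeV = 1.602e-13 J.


psi = A * E * 1.602e-13 / (4*pi*r^2)
psi = 3.3469e+10 * 0.88 * 1.602e-13 / (4*pi*3.3^2)
psi = 3.4479e-05 W/m^2

3.4479e-05


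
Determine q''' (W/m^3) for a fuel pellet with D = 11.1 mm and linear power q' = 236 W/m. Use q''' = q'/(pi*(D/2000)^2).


r = D / 2 / 1000 = 11.1 / 2 / 1000 = 0.00555 m
q''' = q' / (pi * r^2)
q''' = 236 / (pi * 0.00555^2)
q''' = 2.4388e+06 W/m^3

2.4388e+06


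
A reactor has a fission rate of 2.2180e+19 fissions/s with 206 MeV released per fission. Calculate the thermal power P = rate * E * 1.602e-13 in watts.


P = fission_rate * E_MeV * 1.602e-13
P = 2.2180e+19 * 206 * 1.602e-13
P = 7.3197e+08 W

7.3197e+08


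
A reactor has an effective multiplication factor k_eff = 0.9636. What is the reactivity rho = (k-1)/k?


rho = (k_eff - 1) / k_eff
rho = (0.9636 - 1) / 0.9636
rho = -0.037775

-0.037775


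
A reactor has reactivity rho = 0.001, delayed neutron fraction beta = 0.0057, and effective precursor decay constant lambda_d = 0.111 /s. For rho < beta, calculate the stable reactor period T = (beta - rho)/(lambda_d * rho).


T = (beta - rho) / (lambda_d * rho)
T = (0.0057 - 0.001) / (0.111 * 0.001)
T = 42.342 s

42.342


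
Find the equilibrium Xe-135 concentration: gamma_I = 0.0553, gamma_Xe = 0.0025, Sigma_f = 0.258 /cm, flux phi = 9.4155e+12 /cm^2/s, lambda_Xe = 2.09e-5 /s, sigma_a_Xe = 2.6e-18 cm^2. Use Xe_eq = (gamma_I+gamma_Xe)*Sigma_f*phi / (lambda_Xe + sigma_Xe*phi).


Xe_eq = (gamma_I + gamma_Xe) * Sigma_f * phi / (lambda_Xe + sigma_Xe * phi)
Numerator = (0.0553 + 0.0025) * 0.258 * 9.4155e+12 = 1.404077e+11
Denominator = 2.09e-5 + 2.6e-18 * 9.4155e+12 = 4.538030e-05
Xe_eq = 1.404077e+11 / 4.538030e-05 = 3.0940e+15 /cm^3

3.0940e+15


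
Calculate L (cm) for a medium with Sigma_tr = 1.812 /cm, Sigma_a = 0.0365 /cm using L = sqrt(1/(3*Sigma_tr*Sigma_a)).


D = 1 / (3 * Sigma_tr) = 1 / (3 * 1.812) = 0.1839588 cm
L = sqrt(D / Sigma_a)
L = sqrt(0.1839588 / 0.0365)
L = 2.2450 cm

2.2450


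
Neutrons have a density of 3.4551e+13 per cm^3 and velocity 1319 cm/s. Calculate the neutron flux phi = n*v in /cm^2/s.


phi = n * v
phi = 3.4551e+13 * 1319
phi = 4.5573e+16 /cm^2/s

4.5573e+16


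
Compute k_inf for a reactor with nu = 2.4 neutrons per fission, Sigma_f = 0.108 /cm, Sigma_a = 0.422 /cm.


k_inf = nu * Sigma_f / Sigma_a
k_inf = 2.4 * 0.108 / 0.422
k_inf = 0.61422

0.61422


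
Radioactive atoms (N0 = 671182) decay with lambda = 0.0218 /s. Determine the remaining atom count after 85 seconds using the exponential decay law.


N = N0 * exp(-lambda * t)
N = 671182 * exp(-0.0218 * 85)
N = 105219

105219


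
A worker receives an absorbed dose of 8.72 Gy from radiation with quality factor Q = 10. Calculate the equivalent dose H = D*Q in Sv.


H = D * Q
H = 8.72 * 10
H = 87.200 Sv

87.200


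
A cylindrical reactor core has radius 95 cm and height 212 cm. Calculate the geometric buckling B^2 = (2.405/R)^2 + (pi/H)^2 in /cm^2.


B^2 = (2.405/R)^2 + (pi/H)^2
B^2 = (2.405/95)^2 + (pi/212)^2
B^2 = 8.6049e-04 /cm^2

8.6049e-04


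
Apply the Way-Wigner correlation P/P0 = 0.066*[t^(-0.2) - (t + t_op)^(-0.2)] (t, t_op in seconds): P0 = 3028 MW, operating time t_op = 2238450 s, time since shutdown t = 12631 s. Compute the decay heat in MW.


P/P0 = 0.066 * [t^(-0.2) - (t + t_op)^(-0.2)]
P/P0 = 0.066 * [12631^(-0.2) - (12631 + 2238450)^(-0.2)]
P/P0 = 0.066 * [0.1512559 - 0.05364408] = 0.006442380
P = 3028 * 0.006442380 = 19.508 MW

19.508


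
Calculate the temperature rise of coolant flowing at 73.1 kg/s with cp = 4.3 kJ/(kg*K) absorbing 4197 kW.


dT = Q / (m_dot * cp)
dT = 4197 / (73.1 * 4.3)
dT = 13.352 C

13.352


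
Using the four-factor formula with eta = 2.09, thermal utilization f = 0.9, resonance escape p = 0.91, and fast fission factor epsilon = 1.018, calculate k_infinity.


k_inf = eta * f * p * epsilon
k_inf = 2.09 * 0.9 * 0.91 * 1.018
k_inf = 1.7425

1.7425


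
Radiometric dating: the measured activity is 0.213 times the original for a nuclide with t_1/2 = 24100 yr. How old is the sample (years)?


lambda = ln(2) / t_half = ln(2) / 24100 = 2.876129e-05 /yr
t = -ln(A/A0) / lambda
t = -ln(0.213) / 2.876129e-05
t = 53769 yr

53769


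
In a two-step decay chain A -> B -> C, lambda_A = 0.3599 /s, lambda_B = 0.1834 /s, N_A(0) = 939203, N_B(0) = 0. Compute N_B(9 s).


N_B(t) = lambda_A * N_A0 / (lambda_B - lambda_A) * [exp(-lambda_A*t) - exp(-lambda_B*t)]
exp(-0.3599*9) = 0.03919916; exp(-0.1834*9) = 0.1919347
N_B = 0.3599 * 939203 / (0.1834 - 0.3599) * (0.03919916 - 0.1919347)
N_B = 292507

292507


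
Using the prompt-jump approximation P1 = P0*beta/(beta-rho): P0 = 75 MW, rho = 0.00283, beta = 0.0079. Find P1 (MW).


P1/P0 = beta / (beta - rho)
P1/P0 = 0.0079 / (0.0079 - 0.00283) = 1.558185
P1 = 75 * 1.558185 = 116.86 MW

116.86


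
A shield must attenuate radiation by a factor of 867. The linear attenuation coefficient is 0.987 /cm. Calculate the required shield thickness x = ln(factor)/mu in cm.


x = ln(factor) / mu
x = ln(867) / 0.987
x = 6.8541 cm

6.8541


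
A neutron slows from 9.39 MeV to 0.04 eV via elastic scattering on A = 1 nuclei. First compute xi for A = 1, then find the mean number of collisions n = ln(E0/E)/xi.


xi = 1 + (A-1)^2/(2A)*ln((A-1)/(A+1)) = 1 (for A = 1)
n = ln(E0/E) / xi
n = ln(9.39e6 / 0.04) / 1
n = ln(2.347500e+08) / 1 = 19.274

19.274


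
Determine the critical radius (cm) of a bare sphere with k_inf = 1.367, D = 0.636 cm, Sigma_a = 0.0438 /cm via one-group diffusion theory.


L^2 = D / Sigma_a = 0.636 / 0.0438 = 14.52055 cm^2
B_m^2 = (k_inf - 1) / L^2 = (1.367 - 1) / 14.52055 = 0.02527452 /cm^2
For a bare sphere: B_g = pi/R, so R_c = pi / sqrt(B_m^2)
R_c = pi / sqrt(0.02527452) = 19.761 cm

19.761


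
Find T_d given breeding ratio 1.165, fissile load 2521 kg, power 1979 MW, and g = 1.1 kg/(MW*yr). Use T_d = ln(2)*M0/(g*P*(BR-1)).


Breeding gain G = BR - 1 = 1.165 - 1 = 0.165
Fissile production rate = g * P * G = 1.1 * 1979 * 0.165 = 359.1885 kg/yr
T_d = ln(2) * M0 / (g * P * G)
T_d = ln(2) * 2521 / 359.1885 = 4.8649 yr

4.8649


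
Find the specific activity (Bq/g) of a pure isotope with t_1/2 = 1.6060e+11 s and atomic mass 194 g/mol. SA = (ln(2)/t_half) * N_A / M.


lambda = ln(2) / t_half = ln(2) / 1.6060e+11 = 4.315985e-12 /s
SA = lambda * N_A / M
SA = 4.315985e-12 * 6.022e23 / 194
SA = 1.3397e+10 Bq/g

1.3397e+10


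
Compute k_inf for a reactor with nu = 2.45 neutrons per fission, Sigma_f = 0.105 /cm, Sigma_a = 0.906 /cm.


k_inf = nu * Sigma_f / Sigma_a
k_inf = 2.45 * 0.105 / 0.906
k_inf = 0.28394

0.28394


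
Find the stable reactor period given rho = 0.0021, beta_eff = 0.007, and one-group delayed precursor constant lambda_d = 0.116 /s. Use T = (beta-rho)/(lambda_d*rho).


T = (beta - rho) / (lambda_d * rho)
T = (0.007 - 0.0021) / (0.116 * 0.0021)
T = 20.115 s

20.115


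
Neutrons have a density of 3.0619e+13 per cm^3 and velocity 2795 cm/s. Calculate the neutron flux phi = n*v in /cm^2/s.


phi = n * v
phi = 3.0619e+13 * 2795
phi = 8.5580e+16 /cm^2/s

8.5580e+16


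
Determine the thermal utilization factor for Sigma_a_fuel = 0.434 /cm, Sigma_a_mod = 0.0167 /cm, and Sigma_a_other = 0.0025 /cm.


f = Sigma_a_fuel / (Sigma_a_fuel + Sigma_a_mod + Sigma_a_other)
f = 0.434 / (0.434 + 0.0167 + 0.0025)
f = 0.95763

0.95763


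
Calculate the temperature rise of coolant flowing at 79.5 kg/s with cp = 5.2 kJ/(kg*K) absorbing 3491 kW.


dT = Q / (m_dot * cp)
dT = 3491 / (79.5 * 5.2)
dT = 8.4446 C

8.4446


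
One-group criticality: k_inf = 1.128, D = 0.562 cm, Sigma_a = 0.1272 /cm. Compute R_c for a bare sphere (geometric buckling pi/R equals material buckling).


L^2 = D / Sigma_a = 0.562 / 0.1272 = 4.418239 cm^2
B_m^2 = (k_inf - 1) / L^2 = (1.128 - 1) / 4.418239 = 0.02897082 /cm^2
For a bare sphere: B_g = pi/R, so R_c = pi / sqrt(B_m^2)
R_c = pi / sqrt(0.02897082) = 18.457 cm

18.457


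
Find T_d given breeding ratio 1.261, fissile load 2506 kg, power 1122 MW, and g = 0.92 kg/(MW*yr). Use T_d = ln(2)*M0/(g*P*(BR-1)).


Breeding gain G = BR - 1 = 1.261 - 1 = 0.261
Fissile production rate = g * P * G = 0.92 * 1122 * 0.261 = 269.41464 kg/yr
T_d = ln(2) * M0 / (g * P * G)
T_d = ln(2) * 2506 / 269.41464 = 6.4474 yr

6.4474


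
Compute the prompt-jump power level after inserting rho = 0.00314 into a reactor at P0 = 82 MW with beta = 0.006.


P1/P0 = beta / (beta - rho)
P1/P0 = 0.006 / (0.006 - 0.00314) = 2.097902
P1 = 82 * 2.097902 = 172.03 MW

172.03


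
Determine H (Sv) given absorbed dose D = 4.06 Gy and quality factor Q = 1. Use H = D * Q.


H = D * Q
H = 4.06 * 1
H = 4.0600 Sv

4.0600


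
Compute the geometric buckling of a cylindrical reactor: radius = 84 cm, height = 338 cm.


B^2 = (2.405/R)^2 + (pi/H)^2
B^2 = (2.405/84)^2 + (pi/338)^2
B^2 = 9.0612e-04 /cm^2

9.0612e-04


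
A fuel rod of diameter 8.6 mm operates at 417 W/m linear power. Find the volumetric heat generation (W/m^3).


r = D / 2 / 1000 = 8.6 / 2 / 1000 = 0.0043 m
q''' = q' / (pi * r^2)
q''' = 417 / (pi * 0.0043^2)
q''' = 7.1788e+06 W/m^3

7.1788e+06


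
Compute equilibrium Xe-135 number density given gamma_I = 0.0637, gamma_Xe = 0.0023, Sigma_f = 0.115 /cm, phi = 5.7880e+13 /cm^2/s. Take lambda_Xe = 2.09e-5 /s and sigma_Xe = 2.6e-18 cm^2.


Xe_eq = (gamma_I + gamma_Xe) * Sigma_f * phi / (lambda_Xe + sigma_Xe * phi)
Numerator = (0.0637 + 0.0023) * 0.115 * 5.7880e+13 = 4.393092e+11
Denominator = 2.09e-5 + 2.6e-18 * 5.7880e+13 = 1.713880e-04
Xe_eq = 4.393092e+11 / 1.713880e-04 = 2.5632e+15 /cm^3

2.5632e+15


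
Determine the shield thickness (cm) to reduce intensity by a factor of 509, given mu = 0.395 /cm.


x = ln(factor) / mu
x = ln(509) / 0.395
x = 15.778 cm

15.778


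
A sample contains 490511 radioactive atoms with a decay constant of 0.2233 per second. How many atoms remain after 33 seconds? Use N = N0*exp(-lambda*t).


N = N0 * exp(-lambda * t)
N = 490511 * exp(-0.2233 * 33)
N = 309.30

309.30


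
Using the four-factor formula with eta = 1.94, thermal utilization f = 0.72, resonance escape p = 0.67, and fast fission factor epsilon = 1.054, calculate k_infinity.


k_inf = eta * f * p * epsilon
k_inf = 1.94 * 0.72 * 0.67 * 1.054
k_inf = 0.98639

0.98639


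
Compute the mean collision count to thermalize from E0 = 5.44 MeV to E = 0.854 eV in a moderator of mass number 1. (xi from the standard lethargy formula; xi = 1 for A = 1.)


xi = 1 + (A-1)^2/(2A)*ln((A-1)/(A+1)) = 1 (for A = 1)
n = ln(E0/E) / xi
n = ln(5.44e6 / 0.854) / 1
n = ln(6.370023e+06) / 1 = 15.667

15.667


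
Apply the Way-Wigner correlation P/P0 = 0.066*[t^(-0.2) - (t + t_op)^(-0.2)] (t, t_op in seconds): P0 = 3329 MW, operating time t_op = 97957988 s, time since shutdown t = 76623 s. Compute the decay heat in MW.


P/P0 = 0.066 * [t^(-0.2) - (t + t_op)^(-0.2)]
P/P0 = 0.066 * [76623^(-0.2) - (76623 + 97957988)^(-0.2)]
P/P0 = 0.066 * [0.1054698 - 0.02521878] = 0.005296567
P = 3329 * 0.005296567 = 17.632 MW

17.632


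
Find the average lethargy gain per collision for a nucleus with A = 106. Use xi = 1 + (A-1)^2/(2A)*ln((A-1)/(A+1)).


xi = 1 + (A-1)^2/(2A) * ln((A-1)/(A+1))
xi = 1 + (106-1)^2/(2*106) * ln((106-1)/(106 +1))
xi = 0.018750

0.018750


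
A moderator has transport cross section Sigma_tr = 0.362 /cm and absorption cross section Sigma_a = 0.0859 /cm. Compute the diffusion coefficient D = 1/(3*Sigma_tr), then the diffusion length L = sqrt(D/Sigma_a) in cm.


D = 1 / (3 * Sigma_tr) = 1 / (3 * 0.362) = 0.9208103 cm
L = sqrt(D / Sigma_a)
L = sqrt(0.9208103 / 0.0859)
L = 3.2741 cm

3.2741


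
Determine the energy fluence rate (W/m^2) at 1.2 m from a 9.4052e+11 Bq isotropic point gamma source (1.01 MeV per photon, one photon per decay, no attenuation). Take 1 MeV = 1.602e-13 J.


psi = A * E * 1.602e-13 / (4*pi*r^2)
psi = 9.4052e+11 * 1.01 * 1.602e-13 / (4*pi*1.2^2)
psi = 0.0084097 W/m^2

0.0084097


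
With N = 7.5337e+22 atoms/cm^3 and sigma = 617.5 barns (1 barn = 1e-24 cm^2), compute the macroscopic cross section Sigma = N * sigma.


Sigma = N * sigma_barns * 1e-24
Sigma = 7.5337e+22 * 617.5 * 1e-24
Sigma = 46.521 /cm

46.521


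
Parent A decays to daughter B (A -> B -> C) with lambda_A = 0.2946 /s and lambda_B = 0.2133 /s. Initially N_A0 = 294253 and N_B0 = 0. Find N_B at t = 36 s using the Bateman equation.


N_B(t) = lambda_A * N_A0 / (lambda_B - lambda_A) * [exp(-lambda_A*t) - exp(-lambda_B*t)]
exp(-0.2946*36) = 2.477687e-05; exp(-0.2133*36) = 4.625296e-04
N_B = 0.2946 * 294253 / (0.2133 - 0.2946) * (2.477687e-05 - 4.625296e-04)
N_B = 466.76

466.76


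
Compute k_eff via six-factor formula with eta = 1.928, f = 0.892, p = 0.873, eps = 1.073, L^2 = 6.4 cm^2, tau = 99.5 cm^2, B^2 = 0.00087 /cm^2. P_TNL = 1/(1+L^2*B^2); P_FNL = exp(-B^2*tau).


k_inf = eta*f*p*eps = 1.928*0.892*0.873*1.073 = 1.610964
P_TNL = 1/(1 + L^2*B^2) = 1/(1 + 6.4*0.00087) = 0.9944628
P_FNL = exp(-B^2*tau) = exp(-0.00087*99.5) = 0.9170759
k_eff = k_inf * P_TNL * P_FNL = 1.610964 * 0.9944628 * 0.9170759
k_eff = 1.4692

1.4692


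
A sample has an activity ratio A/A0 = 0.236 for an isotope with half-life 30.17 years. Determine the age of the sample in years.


lambda = ln(2) / t_half = ln(2) / 30.17 = 0.02297472 /yr
t = -ln(A/A0) / lambda
t = -ln(0.236) / 0.02297472
t = 62.848 yr

62.848


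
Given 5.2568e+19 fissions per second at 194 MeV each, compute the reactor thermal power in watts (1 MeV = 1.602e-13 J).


P = fission_rate * E_MeV * 1.602e-13
P = 5.2568e+19 * 194 * 1.602e-13
P = 1.6338e+09 W

1.6338e+09


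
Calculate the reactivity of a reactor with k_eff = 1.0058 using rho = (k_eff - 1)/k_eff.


rho = (k_eff - 1) / k_eff
rho = (1.0058 - 1) / 1.0058
rho = 0.0057666

0.0057666


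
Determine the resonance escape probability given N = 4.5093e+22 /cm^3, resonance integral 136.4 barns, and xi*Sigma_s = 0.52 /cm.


p = exp(-N * I * 1e-24 / (xi*Sigma_s))
p = exp(-4.5093e+22 * 136.4 * 1e-24 / 0.52)
p = 7.2956e-06

7.2956e-06


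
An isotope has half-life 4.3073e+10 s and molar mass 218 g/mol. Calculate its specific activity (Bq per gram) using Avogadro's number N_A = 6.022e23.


lambda = ln(2) / t_half = ln(2) / 4.3073e+10 = 1.609238e-11 /s
SA = lambda * N_A / M
SA = 1.609238e-11 * 6.022e23 / 218
SA = 4.4453e+10 Bq/g

4.4453e+10


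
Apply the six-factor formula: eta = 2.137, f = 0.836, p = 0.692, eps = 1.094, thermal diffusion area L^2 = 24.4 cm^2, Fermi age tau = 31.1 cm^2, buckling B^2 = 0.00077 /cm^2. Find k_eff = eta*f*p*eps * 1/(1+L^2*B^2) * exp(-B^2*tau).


k_inf = eta*f*p*eps = 2.137*0.836*0.692*1.094 = 1.352490
P_TNL = 1/(1 + L^2*B^2) = 1/(1 + 24.4*0.00077) = 0.9815585
P_FNL = exp(-B^2*tau) = exp(-0.00077*31.1) = 0.9763375
k_eff = k_inf * P_TNL * P_FNL = 1.352490 * 0.9815585 * 0.9763375
k_eff = 1.2961

1.2961


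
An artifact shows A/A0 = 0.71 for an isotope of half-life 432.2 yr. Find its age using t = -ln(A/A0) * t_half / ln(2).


lambda = ln(2) / t_half = ln(2) / 432.2 = 0.001603765 /yr
t = -ln(A/A0) / lambda
t = -ln(0.71) / 0.001603765
t = 213.55 yr

213.55
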